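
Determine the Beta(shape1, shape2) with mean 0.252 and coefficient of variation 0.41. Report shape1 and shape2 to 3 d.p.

Var = (CV·μ)² = (0.41×0.252)² = 0.010675.
shape1+shape2 = μ(1−μ)/Var − 1 = 0.188496/0.010675 − 1 = 16.6577.
Thus shape1 = 0.252·16.6577 = 4.198 and shape2 = 0.748·16.6577 = 12.460.

shape1 = 4.198, shape2 = 12.460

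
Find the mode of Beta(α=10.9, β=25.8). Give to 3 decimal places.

0.285

With α,β > 1, mode = (α−1)/(α+β−2) = 9.9/34.7 = 0.285.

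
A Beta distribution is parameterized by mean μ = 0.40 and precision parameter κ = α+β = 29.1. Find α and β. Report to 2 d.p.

Split κ in proportion μ : (1−μ): α = 0.40·29.1 = 11.64, β = 29.1 − 11.64 = 17.46.

α = 11.64, β = 17.46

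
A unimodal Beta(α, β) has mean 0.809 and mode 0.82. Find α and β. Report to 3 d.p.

α = 47.069, β = 11.113

Let s = α+β. Mean gives α = μs = 0.809s; mode gives (α−1)/(s−2) = 0.82.
Substituting: 0.809s − 1 = 0.82(s−2) = 0.82s − 1.64, so -0.011s = -0.64 and s = 58.1818.
Then α = 0.809×58.1818 = 47.069 and β = s−α = 11.113.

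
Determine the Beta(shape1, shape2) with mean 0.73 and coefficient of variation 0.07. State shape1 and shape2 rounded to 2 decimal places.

Var = (CV·μ)² = (0.07×0.73)² = 0.002611.
shape1+shape2 = μ(1−μ)/Var − 1 = 0.1971/0.002611 − 1 = 74.4822.
Thus shape1 = 0.73·74.4822 = 54.37 and shape2 = 0.27·74.4822 = 20.11.

shape1 = 54.37, shape2 = 20.11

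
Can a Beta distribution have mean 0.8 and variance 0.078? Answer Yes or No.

Yes

A Beta with mean μ has variance μ(1−μ)/(α+β+1) < μ(1−μ).
Here μ(1−μ) = 0.8×0.2 = 0.16, and 0.078 < 0.16.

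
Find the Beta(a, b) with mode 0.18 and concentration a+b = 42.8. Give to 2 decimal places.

Mode = (a−1)/(κ−2) with κ = a+b, so a−1 = 0.18·40.8 = 7.34.
a = 8.34; b = κ − a = 34.46.

a = 8.34, b = 34.46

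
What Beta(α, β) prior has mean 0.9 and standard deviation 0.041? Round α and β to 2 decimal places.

First σ² = 0.001681. Setting α = μn, β = (1−μ)n with n = α+β,
μ(1−μ)/(n+1) = 0.001681 ⇒ n+1 = 0.09/0.001681 = 53.5396 ⇒ n = 52.5396.
Hence α = 0.9×52.5396 = 47.29, β = 0.1×52.5396 = 5.25.

α = 47.29, β = 5.25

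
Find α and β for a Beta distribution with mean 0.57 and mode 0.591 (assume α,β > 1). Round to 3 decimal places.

α = 4.940, β = 3.727

With s = α+β: μ = α/s and mode = (α−1)/(s−2). Eliminating α = μs,
μs − 1 = m(s−2) ⇒ s(μ−m) = 1−2m ⇒ s = -0.182/-0.021 = 8.6667.
So α = μs = 4.940, β = (1−μ)s = 3.727.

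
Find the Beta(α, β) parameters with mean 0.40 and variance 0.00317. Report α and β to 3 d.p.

α = 29.884, β = 44.826

Let s = α+β. The Beta variance is μ(1−μ)/(s+1).
So s+1 = μ(1−μ)/σ² = (0.40×0.60)/0.00317 = 0.2400/0.00317 = 75.7098, giving s = 74.7098.
Then α = μs = 0.40×74.7098 = 29.884 and β = (1−μ)s = 0.60×74.7098 = 44.826.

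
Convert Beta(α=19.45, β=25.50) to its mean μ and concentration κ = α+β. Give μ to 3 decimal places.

μ = 0.433, κ = 44.95

κ = α+β = 19.45+25.50 = 44.95; μ = α/κ = 19.45/44.95 = 0.433.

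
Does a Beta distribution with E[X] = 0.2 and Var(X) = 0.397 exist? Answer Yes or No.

No

The Beta variance bound is σ² < μ(1−μ).
Here μ(1−μ) = 0.2×0.8 = 0.16, and 0.397 ≥ 0.16.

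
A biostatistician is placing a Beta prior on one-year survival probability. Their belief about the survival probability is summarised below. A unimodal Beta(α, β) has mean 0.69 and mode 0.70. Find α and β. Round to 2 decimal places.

α = 27.60, β = 12.40

Let s = α+β. Mean gives α = μs = 0.69s; mode gives (α−1)/(s−2) = 0.70.
Substituting: 0.69s − 1 = 0.70(s−2) = 0.70s − 1.40, so -0.01s = -0.40 and s = 40.0000.
Then α = 0.69×40.0000 = 27.60 and β = s−α = 12.40.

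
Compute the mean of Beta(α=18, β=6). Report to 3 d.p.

E[X] = α/(α+β) = 18/24 = 0.750.

0.750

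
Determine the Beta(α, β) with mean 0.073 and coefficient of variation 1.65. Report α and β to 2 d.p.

Var = (CV·μ)² = (1.65×0.073)² = 0.014508.
α+β = μ(1−μ)/Var − 1 = 0.067671/0.014508 − 1 = 3.6643.
Thus α = 0.073·3.6643 = 0.27 and β = 0.927·3.6643 = 3.40.

α = 0.27, β = 3.40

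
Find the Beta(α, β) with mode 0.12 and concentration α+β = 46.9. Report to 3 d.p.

α = 6.388, β = 40.512

Mode = (α−1)/(κ−2) with κ = α+β, so α−1 = 0.12·44.9 = 5.388.
α = 6.388; β = κ − α = 40.512.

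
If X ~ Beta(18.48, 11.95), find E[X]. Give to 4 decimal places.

0.6073

The Beta mean is α/(α+β) = 18.48/(18.48+11.95) = 0.6073.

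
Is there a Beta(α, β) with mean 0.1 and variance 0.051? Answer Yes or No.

The Beta variance bound is σ² < μ(1−μ).
Here μ(1−μ) = 0.1×0.9 = 0.09, and 0.051 < 0.09.

Yes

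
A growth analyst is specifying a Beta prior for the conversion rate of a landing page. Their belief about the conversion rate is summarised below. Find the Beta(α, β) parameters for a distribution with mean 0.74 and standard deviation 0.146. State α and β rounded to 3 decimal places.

First σ² = 0.021316. Setting α = μn, β = (1−μ)n with n = α+β,
μ(1−μ)/(n+1) = 0.021316 ⇒ n+1 = 0.1924/0.021316 = 9.0261 ⇒ n = 8.0261.
Hence α = 0.74×8.0261 = 5.939, β = 0.26×8.0261 = 2.087.

α = 5.939, β = 2.087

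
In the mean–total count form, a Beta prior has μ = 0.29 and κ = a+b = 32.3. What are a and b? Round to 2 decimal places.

a = 9.37, b = 22.93

Split κ in proportion μ : (1−μ): a = 0.29·32.3 = 9.37, b = 32.3 − 9.37 = 22.93.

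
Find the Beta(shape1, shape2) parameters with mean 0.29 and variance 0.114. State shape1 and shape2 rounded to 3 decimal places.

By moment matching, shape1+shape2 = μ(1−μ)/σ² − 1 = (0.29·0.71)/0.114 − 1 = 1.8061 − 1 = 0.8061.
Since shape1/(shape1+shape2) = μ, shape1 = 0.29·0.8061 = 0.234 and shape2 = 0.71·0.8061 = 0.572.

shape1 = 0.234, shape2 = 0.572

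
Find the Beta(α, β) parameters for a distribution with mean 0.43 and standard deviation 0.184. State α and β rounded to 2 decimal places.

α = 2.68, β = 3.56

σ² = 0.184² = 0.033856.
With s = α+β, Var = μ(1−μ)/(s+1), so s+1 = (0.43×0.57)/0.033856 = 7.2395 and s = 6.2395.
α = μs = 2.68, β = (1−μ)s = 3.56.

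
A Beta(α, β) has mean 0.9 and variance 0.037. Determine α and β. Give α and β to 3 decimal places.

α = 1.289, β = 0.143

Let s = α+β. The Beta variance is μ(1−μ)/(s+1).
So s+1 = μ(1−μ)/σ² = (0.9×0.1)/0.037 = 0.09/0.037 = 2.4324, giving s = 1.4324.
Then α = μs = 0.9×1.4324 = 1.289 and β = (1−μ)s = 0.1×1.4324 = 0.143.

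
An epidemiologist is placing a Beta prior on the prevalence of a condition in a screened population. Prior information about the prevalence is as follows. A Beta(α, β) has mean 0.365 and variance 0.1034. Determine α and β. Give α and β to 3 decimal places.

By moment matching, α+β = μ(1−μ)/σ² − 1 = (0.365·0.635)/0.1034 − 1 = 2.2415 − 1 = 1.2415.
Since α/(α+β) = μ, α = 0.365·1.2415 = 0.453 and β = 0.635·1.2415 = 0.788.

α = 0.453, β = 0.788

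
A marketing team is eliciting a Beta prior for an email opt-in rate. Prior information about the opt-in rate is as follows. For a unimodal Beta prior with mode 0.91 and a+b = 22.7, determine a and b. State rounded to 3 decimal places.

a = 19.837, b = 2.863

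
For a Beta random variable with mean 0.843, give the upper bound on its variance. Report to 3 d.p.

For fixed mean μ the Beta variance is μ(1−μ)/(α+β+1), increasing as α+β decreases.
Its least upper bound (not attained) is μ(1−μ) = 0.843·0.157 = 0.132.

0.132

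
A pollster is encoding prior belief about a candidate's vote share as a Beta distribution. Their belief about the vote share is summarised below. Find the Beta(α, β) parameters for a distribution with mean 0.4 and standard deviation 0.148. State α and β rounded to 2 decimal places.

α = 3.98, β = 5.97

Variance = 0.148² = 0.021904. The moment-matching identity α+β = μ(1−μ)/Var − 1 gives
α+β = 0.24/0.021904 − 1 = 9.9569, so α = μ·9.9569 = 3.98 and β = (1−μ)·9.9569 = 5.97.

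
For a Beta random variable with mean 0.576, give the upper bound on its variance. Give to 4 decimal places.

For fixed mean μ the Beta variance is μ(1−μ)/(α+β+1), increasing as α+β decreases.
Its least upper bound (not attained) is μ(1−μ) = 0.576·0.424 = 0.2442.

0.2442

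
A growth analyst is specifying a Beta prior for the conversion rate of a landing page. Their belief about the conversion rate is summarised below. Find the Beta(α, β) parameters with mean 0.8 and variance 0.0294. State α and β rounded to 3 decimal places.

Let s = α+β. The Beta variance is μ(1−μ)/(s+1).
So s+1 = μ(1−μ)/σ² = (0.8×0.2)/0.0294 = 0.16/0.0294 = 5.4422, giving s = 4.4422.
Then α = μs = 0.8×4.4422 = 3.554 and β = (1−μ)s = 0.2×4.4422 = 0.888.

α = 3.554, β = 0.888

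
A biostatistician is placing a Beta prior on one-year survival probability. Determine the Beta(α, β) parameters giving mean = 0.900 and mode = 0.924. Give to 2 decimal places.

Let s = α+β. Mean gives α = μs = 0.900s; mode gives (α−1)/(s−2) = 0.924.
Substituting: 0.900s − 1 = 0.924(s−2) = 0.924s − 1.848, so -0.024s = -0.848 and s = 35.3333.
Then α = 0.900×35.3333 = 31.80 and β = s−α = 3.53.

α = 31.80, β = 3.53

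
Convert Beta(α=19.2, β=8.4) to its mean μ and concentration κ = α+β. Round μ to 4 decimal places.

κ = α+β = 19.2+8.4 = 27.6; μ = α/κ = 19.2/27.6 = 0.6957.

μ = 0.6957, κ = 27.6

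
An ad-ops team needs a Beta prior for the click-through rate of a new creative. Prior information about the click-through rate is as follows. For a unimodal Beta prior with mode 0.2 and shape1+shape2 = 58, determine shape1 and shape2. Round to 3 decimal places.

For shape1,shape2>1 the mode is (shape1−1)/(shape1+shape2−2), so shape1 = mode·(κ−2)+1 = 0.2×56+1 = 12.200.
And shape2 = (1−mode)·(κ−2)+1 = 0.8×56+1 = 45.800.

shape1 = 12.200, shape2 = 45.800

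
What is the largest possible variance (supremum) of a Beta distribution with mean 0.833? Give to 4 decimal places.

0.1391

Var = μ(1−μ)/(α+β+1), which approaches μ(1−μ) as α+β → 0.
So the supremum is μ(1−μ) = 0.833×0.167 = 0.1391.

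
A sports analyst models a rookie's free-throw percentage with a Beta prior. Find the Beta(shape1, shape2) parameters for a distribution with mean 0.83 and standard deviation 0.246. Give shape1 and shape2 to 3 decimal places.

shape1 = 1.105, shape2 = 0.226

First σ² = 0.060516. Setting shape1 = μn, shape2 = (1−μ)n with n = shape1+shape2,
μ(1−μ)/(n+1) = 0.060516 ⇒ n+1 = 0.1411/0.060516 = 2.3316 ⇒ n = 1.3316.
Hence shape1 = 0.83×1.3316 = 1.105, shape2 = 0.17×1.3316 = 0.226.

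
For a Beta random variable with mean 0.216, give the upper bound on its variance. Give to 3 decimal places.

Var = μ(1−μ)/(α+β+1), which approaches μ(1−μ) as α+β → 0.
So the supremum is μ(1−μ) = 0.216×0.784 = 0.169.

0.169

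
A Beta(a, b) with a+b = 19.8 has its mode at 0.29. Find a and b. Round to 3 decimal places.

Mode = (a−1)/(κ−2) with κ = a+b, so a−1 = 0.29·17.8 = 5.162.
a = 6.162; b = κ − a = 13.638.

a = 6.162, b = 13.638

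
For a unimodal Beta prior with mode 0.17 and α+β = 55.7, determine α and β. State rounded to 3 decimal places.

α = 10.129, β = 45.571

Since the density peak of Beta(α,β) is at (α−1)/(α+β−2),
α = 1 + 0.17(55.7−2) = 10.129 and β = 55.7 − 10.129 = 45.571.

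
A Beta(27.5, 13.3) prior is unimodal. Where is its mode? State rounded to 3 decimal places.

0.683

With α,β > 1, mode = (α−1)/(α+β−2) = 26.5/38.8 = 0.683.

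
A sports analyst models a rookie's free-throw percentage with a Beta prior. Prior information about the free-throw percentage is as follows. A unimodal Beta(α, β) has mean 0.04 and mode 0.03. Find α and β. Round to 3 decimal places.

With s = α+β: μ = α/s and mode = (α−1)/(s−2). Eliminating α = μs,
μs − 1 = m(s−2) ⇒ s(μ−m) = 1−2m ⇒ s = 0.94/0.01 = 94.0000.
So α = μs = 3.760, β = (1−μ)s = 90.240.

α = 3.760, β = 90.240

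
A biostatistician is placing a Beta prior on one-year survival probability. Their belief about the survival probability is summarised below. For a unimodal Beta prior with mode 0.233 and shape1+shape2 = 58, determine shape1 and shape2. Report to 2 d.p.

shape1 = 14.05, shape2 = 43.95

For shape1,shape2>1 the mode is (shape1−1)/(shape1+shape2−2), so shape1 = mode·(κ−2)+1 = 0.233×56+1 = 14.05.
And shape2 = (1−mode)·(κ−2)+1 = 0.767×56+1 = 43.95.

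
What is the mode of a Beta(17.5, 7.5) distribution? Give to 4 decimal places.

0.7174

With α,β > 1, mode = (α−1)/(α+β−2) = 16.5/23.0 = 0.7174.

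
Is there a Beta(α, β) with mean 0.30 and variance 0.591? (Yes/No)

For any Beta, Var(X) < E[X]·(1−E[X]).
Here μ(1−μ) = 0.30×0.70 = 0.2100, and 0.591 ≥ 0.2100.

No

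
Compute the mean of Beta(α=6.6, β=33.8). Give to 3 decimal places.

0.163

E[X] = α/(α+β) = 6.6/40.4 = 0.163.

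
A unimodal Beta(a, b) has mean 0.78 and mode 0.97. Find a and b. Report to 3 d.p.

With s = a+b: μ = a/s and mode = (a−1)/(s−2). Eliminating a = μs,
μs − 1 = m(s−2) ⇒ s(μ−m) = 1−2m ⇒ s = -0.94/-0.19 = 4.9474.
So a = μs = 3.859, b = (1−μ)s = 1.088.

a = 3.859, b = 1.088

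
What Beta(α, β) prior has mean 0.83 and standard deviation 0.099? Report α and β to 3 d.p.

First σ² = 0.009801. Setting α = μn, β = (1−μ)n with n = α+β,
μ(1−μ)/(n+1) = 0.009801 ⇒ n+1 = 0.1411/0.009801 = 14.3965 ⇒ n = 13.3965.
Hence α = 0.83×13.3965 = 11.119, β = 0.17×13.3965 = 2.277.

α = 11.119, β = 2.277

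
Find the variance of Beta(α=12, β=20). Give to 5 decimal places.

α+β = 32 and αβ = 240, so Var = αβ/[(α+β)²(α+β+1)] = 240/33792 = 0.00710.

0.00710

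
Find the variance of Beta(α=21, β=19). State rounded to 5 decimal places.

0.00608

α+β = 40 and αβ = 399, so Var = αβ/[(α+β)²(α+β+1)] = 399/65600 = 0.00608.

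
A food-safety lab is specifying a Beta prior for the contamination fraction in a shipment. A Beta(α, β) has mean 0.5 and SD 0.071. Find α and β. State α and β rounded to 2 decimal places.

α = 24.30, β = 24.30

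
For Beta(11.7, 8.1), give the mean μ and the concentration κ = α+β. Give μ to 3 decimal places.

κ = α+β = 11.7+8.1 = 19.8; μ = α/κ = 11.7/19.8 = 0.591.

μ = 0.591, κ = 19.8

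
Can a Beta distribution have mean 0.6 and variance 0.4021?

No

For any Beta, Var(X) < E[X]·(1−E[X]).
Here μ(1−μ) = 0.6×0.4 = 0.24, and 0.4021 ≥ 0.24.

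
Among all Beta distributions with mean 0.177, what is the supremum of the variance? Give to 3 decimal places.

0.146

For fixed mean μ the Beta variance is μ(1−μ)/(α+β+1), increasing as α+β decreases.
Its least upper bound (not attained) is μ(1−μ) = 0.177·0.823 = 0.146.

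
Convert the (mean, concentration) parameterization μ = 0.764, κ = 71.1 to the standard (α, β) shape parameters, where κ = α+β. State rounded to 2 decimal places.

α = 54.32, β = 16.78

Split κ in proportion μ : (1−μ): α = 0.764·71.1 = 54.32, β = 71.1 − 54.32 = 16.78.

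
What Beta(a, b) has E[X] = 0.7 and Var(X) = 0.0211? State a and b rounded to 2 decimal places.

Write ν = a+b; then a = μν and Var = μ(1−μ)/(ν+1).
ν = μ(1−μ)/Var − 1 = 0.21/0.0211 − 1 = 8.9526.
a = 0.7·8.9526 = 6.27, b = 0.3·8.9526 = 2.69.

a = 6.27, b = 2.69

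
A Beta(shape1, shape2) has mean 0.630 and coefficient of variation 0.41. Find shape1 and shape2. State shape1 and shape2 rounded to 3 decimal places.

shape1 = 1.571, shape2 = 0.923

σ = CV·μ = 0.41×0.630 = 0.25830, so σ² = 0.066719.
s+1 = μ(1−μ)/σ² = 0.233100/0.066719 = 3.4938, so s = shape1+shape2 = 2.4938.
shape1 = μs = 1.571, shape2 = (1−μ)s = 0.923.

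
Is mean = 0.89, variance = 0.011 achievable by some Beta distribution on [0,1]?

Yes

A Beta with mean μ has variance μ(1−μ)/(α+β+1) < μ(1−μ).
Here μ(1−μ) = 0.89×0.11 = 0.0979, and 0.011 < 0.0979.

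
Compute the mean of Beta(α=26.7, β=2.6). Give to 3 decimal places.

0.911

The Beta mean is α/(α+β) = 26.7/(26.7+2.6) = 0.911.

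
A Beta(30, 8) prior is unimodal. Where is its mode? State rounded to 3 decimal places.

With α,β > 1, mode = (α−1)/(α+β−2) = 29/36 = 0.806.

0.806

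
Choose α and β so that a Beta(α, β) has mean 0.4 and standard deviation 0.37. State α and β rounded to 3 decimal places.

First σ² = 0.1369. Setting α = μn, β = (1−μ)n with n = α+β,
μ(1−μ)/(n+1) = 0.1369 ⇒ n+1 = 0.24/0.1369 = 1.7531 ⇒ n = 0.7531.
Hence α = 0.4×0.7531 = 0.301, β = 0.6×0.7531 = 0.452.

α = 0.301, β = 0.452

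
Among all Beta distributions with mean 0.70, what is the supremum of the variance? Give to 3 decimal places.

0.210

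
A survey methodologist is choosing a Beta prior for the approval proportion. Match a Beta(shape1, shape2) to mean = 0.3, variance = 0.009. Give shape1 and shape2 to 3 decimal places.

shape1 = 6.700, shape2 = 15.633

Write ν = shape1+shape2; then shape1 = μν and Var = μ(1−μ)/(ν+1).
ν = μ(1−μ)/Var − 1 = 0.21/0.009 − 1 = 22.3333.
shape1 = 0.3·22.3333 = 6.700, shape2 = 0.7·22.3333 = 15.633.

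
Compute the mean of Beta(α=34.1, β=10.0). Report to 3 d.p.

The Beta mean is α/(α+β) = 34.1/(34.1+10.0) = 0.773.

0.773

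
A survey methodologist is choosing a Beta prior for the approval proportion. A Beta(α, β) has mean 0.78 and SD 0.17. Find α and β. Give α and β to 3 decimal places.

α = 3.851, β = 1.086

σ² = 0.17² = 0.0289.
With s = α+β, Var = μ(1−μ)/(s+1), so s+1 = (0.78×0.22)/0.0289 = 5.9377 and s = 4.9377.
α = μs = 3.851, β = (1−μ)s = 1.086.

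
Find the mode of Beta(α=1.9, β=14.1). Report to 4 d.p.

0.0643

The density x^(α−1)(1−x)^(β−1) is maximised at (α−1)/(α+β−2) = 0.9/14.0 = 0.0643.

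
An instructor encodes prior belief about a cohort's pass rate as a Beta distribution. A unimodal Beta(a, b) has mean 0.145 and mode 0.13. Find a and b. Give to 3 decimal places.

a = 7.153, b = 42.180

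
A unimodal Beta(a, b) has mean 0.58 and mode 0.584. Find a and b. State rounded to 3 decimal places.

a = 24.360, b = 17.640

With s = a+b: μ = a/s and mode = (a−1)/(s−2). Eliminating a = μs,
μs − 1 = m(s−2) ⇒ s(μ−m) = 1−2m ⇒ s = -0.168/-0.004 = 42.0000.
So a = μs = 24.360, b = (1−μ)s = 17.640.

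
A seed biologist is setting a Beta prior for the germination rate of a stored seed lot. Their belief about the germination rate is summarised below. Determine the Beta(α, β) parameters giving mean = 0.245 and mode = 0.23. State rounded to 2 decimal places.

α = 8.82, β = 27.18

With s = α+β: μ = α/s and mode = (α−1)/(s−2). Eliminating α = μs,
μs − 1 = m(s−2) ⇒ s(μ−m) = 1−2m ⇒ s = 0.54/0.015 = 36.0000.
So α = μs = 8.82, β = (1−μ)s = 27.18.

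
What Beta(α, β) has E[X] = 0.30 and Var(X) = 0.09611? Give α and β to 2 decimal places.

α = 0.36, β = 0.83

By moment matching, α+β = μ(1−μ)/σ² − 1 = (0.30·0.70)/0.09611 − 1 = 2.1850 − 1 = 1.1850.
Since α/(α+β) = μ, α = 0.30·1.1850 = 0.36 and β = 0.70·1.1850 = 0.83.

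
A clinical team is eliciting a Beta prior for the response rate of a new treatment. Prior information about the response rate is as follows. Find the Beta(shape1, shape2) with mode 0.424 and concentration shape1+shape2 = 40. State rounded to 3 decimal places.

Mode = (shape1−1)/(κ−2) with κ = shape1+shape2, so shape1−1 = 0.424·38 = 16.112.
shape1 = 17.112; shape2 = κ − shape1 = 22.888.

shape1 = 17.112, shape2 = 22.888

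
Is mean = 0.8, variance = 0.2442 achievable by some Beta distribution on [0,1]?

For any Beta, Var(X) < E[X]·(1−E[X]).
Here μ(1−μ) = 0.8×0.2 = 0.16, and 0.2442 ≥ 0.16.

No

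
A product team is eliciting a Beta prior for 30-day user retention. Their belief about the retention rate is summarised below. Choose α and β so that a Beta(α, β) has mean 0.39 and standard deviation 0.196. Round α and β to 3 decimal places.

α = 2.025, β = 3.168

σ² = 0.196² = 0.038416.
With s = α+β, Var = μ(1−μ)/(s+1), so s+1 = (0.39×0.61)/0.038416 = 6.1927 and s = 5.1927.
α = μs = 2.025, β = (1−μ)s = 3.168.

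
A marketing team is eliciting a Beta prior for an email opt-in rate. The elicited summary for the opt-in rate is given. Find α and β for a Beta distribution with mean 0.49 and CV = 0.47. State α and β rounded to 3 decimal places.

α = 1.819, β = 1.893

Var = (CV·μ)² = (0.47×0.49)² = 0.053038.
α+β = μ(1−μ)/Var − 1 = 0.2499/0.053038 − 1 = 3.7117.
Thus α = 0.49·3.7117 = 1.819 and β = 0.51·3.7117 = 1.893.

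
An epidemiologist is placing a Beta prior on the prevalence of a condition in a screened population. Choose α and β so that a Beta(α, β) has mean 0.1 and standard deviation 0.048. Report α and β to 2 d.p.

First σ² = 0.002304. Setting α = μn, β = (1−μ)n with n = α+β,
μ(1−μ)/(n+1) = 0.002304 ⇒ n+1 = 0.09/0.002304 = 39.0625 ⇒ n = 38.0625.
Hence α = 0.1×38.0625 = 3.81, β = 0.9×38.0625 = 34.26.

α = 3.81, β = 34.26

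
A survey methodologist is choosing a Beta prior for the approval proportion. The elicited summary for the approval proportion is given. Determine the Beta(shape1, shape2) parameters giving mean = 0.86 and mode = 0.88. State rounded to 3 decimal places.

shape1 = 32.680, shape2 = 5.320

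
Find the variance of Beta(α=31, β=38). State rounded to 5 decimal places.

0.00353

Var = αβ/[(α+β)²(α+β+1)] = (31×38)/(69²×70) = 1178/333270 = 0.00353.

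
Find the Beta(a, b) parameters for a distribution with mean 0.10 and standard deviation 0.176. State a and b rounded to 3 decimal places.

a = 0.191, b = 1.715

σ² = 0.176² = 0.030976.
With s = a+b, Var = μ(1−μ)/(s+1), so s+1 = (0.10×0.90)/0.030976 = 2.9055 and s = 1.9055.
a = μs = 0.191, b = (1−μ)s = 1.715.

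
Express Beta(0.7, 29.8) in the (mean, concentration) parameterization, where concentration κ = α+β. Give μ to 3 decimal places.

μ = 0.023, κ = 30.5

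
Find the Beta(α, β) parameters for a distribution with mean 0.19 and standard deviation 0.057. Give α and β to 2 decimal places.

First σ² = 0.003249. Setting α = μn, β = (1−μ)n with n = α+β,
μ(1−μ)/(n+1) = 0.003249 ⇒ n+1 = 0.1539/0.003249 = 47.3684 ⇒ n = 46.3684.
Hence α = 0.19×46.3684 = 8.81, β = 0.81×46.3684 = 37.56.

α = 8.81, β = 37.56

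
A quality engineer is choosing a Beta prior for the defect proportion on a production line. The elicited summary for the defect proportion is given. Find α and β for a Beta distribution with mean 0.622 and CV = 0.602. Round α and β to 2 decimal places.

Var = (CV·μ)² = (0.602×0.622)² = 0.140208.
α+β = μ(1−μ)/Var − 1 = 0.235116/0.140208 − 1 = 0.6769.
Thus α = 0.622·0.6769 = 0.42 and β = 0.378·0.6769 = 0.26.

α = 0.42, β = 0.26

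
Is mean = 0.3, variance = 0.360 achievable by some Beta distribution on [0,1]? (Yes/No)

For any Beta, Var(X) < E[X]·(1−E[X]).
Here μ(1−μ) = 0.3×0.7 = 0.21, and 0.360 ≥ 0.21.

No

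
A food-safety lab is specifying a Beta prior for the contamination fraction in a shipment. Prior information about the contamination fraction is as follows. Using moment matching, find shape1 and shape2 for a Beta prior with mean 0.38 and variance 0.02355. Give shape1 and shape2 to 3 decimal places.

shape1 = 3.422, shape2 = 5.583

Let s = shape1+shape2. The Beta variance is μ(1−μ)/(s+1).
So s+1 = μ(1−μ)/σ² = (0.38×0.62)/0.02355 = 0.2356/0.02355 = 10.0042, giving s = 9.0042.
Then shape1 = μs = 0.38×9.0042 = 3.422 and shape2 = (1−μ)s = 0.62×9.0042 = 5.583.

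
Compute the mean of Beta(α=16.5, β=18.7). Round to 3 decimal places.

The Beta mean is α/(α+β) = 16.5/(16.5+18.7) = 0.469.

0.469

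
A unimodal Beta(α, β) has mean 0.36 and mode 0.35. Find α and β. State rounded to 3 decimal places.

α = 10.800, β = 19.200

With s = α+β: μ = α/s and mode = (α−1)/(s−2). Eliminating α = μs,
μs − 1 = m(s−2) ⇒ s(μ−m) = 1−2m ⇒ s = 0.30/0.01 = 30.0000.
So α = μs = 10.800, β = (1−μ)s = 19.200.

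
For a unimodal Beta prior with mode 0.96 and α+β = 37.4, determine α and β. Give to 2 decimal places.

α = 34.98, β = 2.42

Mode = (α−1)/(κ−2) with κ = α+β, so α−1 = 0.96·35.4 = 33.98.
α = 34.98; β = κ − α = 2.42.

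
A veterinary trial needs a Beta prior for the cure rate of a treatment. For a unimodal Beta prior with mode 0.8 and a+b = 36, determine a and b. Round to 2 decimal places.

a = 28.20, b = 7.80

Mode = (a−1)/(κ−2) with κ = a+b, so a−1 = 0.8·34 = 27.20.
a = 28.20; b = κ − a = 7.80.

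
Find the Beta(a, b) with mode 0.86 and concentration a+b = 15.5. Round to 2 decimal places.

a = 12.61, b = 2.89

Since the density peak of Beta(a,b) is at (a−1)/(a+b−2),
a = 1 + 0.86(15.5−2) = 12.61 and b = 15.5 − 12.61 = 2.89.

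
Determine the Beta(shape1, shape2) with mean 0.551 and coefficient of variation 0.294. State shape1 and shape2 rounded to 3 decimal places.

shape1 = 4.644, shape2 = 3.784

σ = CV·μ = 0.294×0.551 = 0.16199, so σ² = 0.026242.
s+1 = μ(1−μ)/σ² = 0.247399/0.026242 = 9.4276, so s = shape1+shape2 = 8.4276.
shape1 = μs = 4.644, shape2 = (1−μ)s = 3.784.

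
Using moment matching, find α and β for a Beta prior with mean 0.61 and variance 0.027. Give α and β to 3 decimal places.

α = 4.765, β = 3.046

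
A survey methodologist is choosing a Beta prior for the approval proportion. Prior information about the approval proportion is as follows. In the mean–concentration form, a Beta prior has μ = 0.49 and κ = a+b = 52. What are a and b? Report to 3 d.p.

a = 25.480, b = 26.520

a = μκ = 0.49×52 = 25.480 and b = (1−μ)κ = 0.51×52 = 26.520.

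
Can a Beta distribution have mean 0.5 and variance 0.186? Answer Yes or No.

Yes

The Beta variance bound is σ² < μ(1−μ).
Here μ(1−μ) = 0.5×0.5 = 0.25, and 0.186 < 0.25.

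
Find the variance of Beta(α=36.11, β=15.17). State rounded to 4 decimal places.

μ = 36.11/51.28 = 0.704173; Var = μ(1−μ)/(α+β+1) = 0.2083133/52.28 = 0.0040.

0.0040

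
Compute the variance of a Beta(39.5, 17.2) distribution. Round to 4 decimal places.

0.0037

μ = 39.5/56.7 = 0.696649; Var = μ(1−μ)/(α+β+1) = 0.2113292/57.7 = 0.0037.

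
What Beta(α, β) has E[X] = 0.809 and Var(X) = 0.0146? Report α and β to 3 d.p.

α = 7.753, β = 1.830

Write ν = α+β; then α = μν and Var = μ(1−μ)/(ν+1).
ν = μ(1−μ)/Var − 1 = 0.154519/0.0146 − 1 = 9.5835.
α = 0.809·9.5835 = 7.753, β = 0.191·9.5835 = 1.830.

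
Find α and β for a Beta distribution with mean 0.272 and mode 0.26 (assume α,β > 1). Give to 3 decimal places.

α = 10.880, β = 29.120

With s = α+β: μ = α/s and mode = (α−1)/(s−2). Eliminating α = μs,
μs − 1 = m(s−2) ⇒ s(μ−m) = 1−2m ⇒ s = 0.48/0.012 = 40.0000.
So α = μs = 10.880, β = (1−μ)s = 29.120.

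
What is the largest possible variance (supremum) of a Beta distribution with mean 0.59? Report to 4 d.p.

0.2419

For fixed mean μ the Beta variance is μ(1−μ)/(α+β+1), increasing as α+β decreases.
Its least upper bound (not attained) is μ(1−μ) = 0.59·0.41 = 0.2419.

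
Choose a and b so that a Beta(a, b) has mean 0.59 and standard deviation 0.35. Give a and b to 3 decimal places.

Variance = 0.35² = 0.1225. The moment-matching identity a+b = μ(1−μ)/Var − 1 gives
a+b = 0.2419/0.1225 − 1 = 0.9747, so a = μ·0.9747 = 0.575 and b = (1−μ)·0.9747 = 0.400.

a = 0.575, b = 0.400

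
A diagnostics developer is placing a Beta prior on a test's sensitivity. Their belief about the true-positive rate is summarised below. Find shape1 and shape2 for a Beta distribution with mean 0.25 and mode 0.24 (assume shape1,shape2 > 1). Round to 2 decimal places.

shape1 = 13.00, shape2 = 39.00

With s = shape1+shape2: μ = shape1/s and mode = (shape1−1)/(s−2). Eliminating shape1 = μs,
μs − 1 = m(s−2) ⇒ s(μ−m) = 1−2m ⇒ s = 0.52/0.01 = 52.0000.
So shape1 = μs = 13.00, shape2 = (1−μ)s = 39.00.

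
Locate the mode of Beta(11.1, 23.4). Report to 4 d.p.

With α,β > 1, mode = (α−1)/(α+β−2) = 10.1/32.5 = 0.3108.

0.3108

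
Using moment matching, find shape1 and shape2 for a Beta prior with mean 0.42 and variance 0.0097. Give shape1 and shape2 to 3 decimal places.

shape1 = 10.128, shape2 = 13.986

Let s = shape1+shape2. The Beta variance is μ(1−μ)/(s+1).
So s+1 = μ(1−μ)/σ² = (0.42×0.58)/0.0097 = 0.2436/0.0097 = 25.1134, giving s = 24.1134.
Then shape1 = μs = 0.42×24.1134 = 10.128 and shape2 = (1−μ)s = 0.58×24.1134 = 13.986.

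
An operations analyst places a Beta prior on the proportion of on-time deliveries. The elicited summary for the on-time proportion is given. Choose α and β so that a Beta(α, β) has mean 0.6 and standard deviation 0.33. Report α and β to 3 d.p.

α = 0.722, β = 0.482

Variance = 0.33² = 0.1089. The moment-matching identity α+β = μ(1−μ)/Var − 1 gives
α+β = 0.24/0.1089 − 1 = 1.2039, so α = μ·1.2039 = 0.722 and β = (1−μ)·1.2039 = 0.482.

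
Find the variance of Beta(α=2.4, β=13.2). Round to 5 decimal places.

0.00784

Var = αβ/[(α+β)²(α+β+1)] = (2.4×13.2)/(15.6²×16.6) = 31.68/4039.776 = 0.00784.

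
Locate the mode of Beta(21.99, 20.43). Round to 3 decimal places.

0.519

The density x^(α−1)(1−x)^(β−1) is maximised at (α−1)/(α+β−2) = 20.99/40.42 = 0.519.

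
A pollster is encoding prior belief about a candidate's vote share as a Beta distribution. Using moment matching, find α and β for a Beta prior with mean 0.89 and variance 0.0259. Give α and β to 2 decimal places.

α = 2.47, β = 0.31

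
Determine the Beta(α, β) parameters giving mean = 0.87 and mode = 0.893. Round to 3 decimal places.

With s = α+β: μ = α/s and mode = (α−1)/(s−2). Eliminating α = μs,
μs − 1 = m(s−2) ⇒ s(μ−m) = 1−2m ⇒ s = -0.786/-0.023 = 34.1739.
So α = μs = 29.731, β = (1−μ)s = 4.443.

α = 29.731, β = 4.443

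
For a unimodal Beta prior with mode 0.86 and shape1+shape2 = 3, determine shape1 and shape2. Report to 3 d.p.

Since the density peak of Beta(shape1,shape2) is at (shape1−1)/(shape1+shape2−2),
shape1 = 1 + 0.86(3−2) = 1.860 and shape2 = 3 − 1.860 = 1.140.

shape1 = 1.860, shape2 = 1.140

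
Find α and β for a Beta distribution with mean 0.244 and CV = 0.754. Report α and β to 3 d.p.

α = 1.086, β = 3.364

Var = (CV·μ)² = (0.754×0.244)² = 0.033847.
α+β = μ(1−μ)/Var − 1 = 0.184464/0.033847 − 1 = 4.4499.
Thus α = 0.244·4.4499 = 1.086 and β = 0.756·4.4499 = 3.364.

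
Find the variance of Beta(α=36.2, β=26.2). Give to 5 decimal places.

Var = αβ/[(α+β)²(α+β+1)] = (36.2×26.2)/(62.4²×63.4) = 948.44/246864.384 = 0.00384.

0.00384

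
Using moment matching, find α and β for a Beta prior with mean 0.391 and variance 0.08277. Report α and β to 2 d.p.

α = 0.73, β = 1.14

Write ν = α+β; then α = μν and Var = μ(1−μ)/(ν+1).
ν = μ(1−μ)/Var − 1 = 0.238119/0.08277 − 1 = 1.8769.
α = 0.391·1.8769 = 0.73, β = 0.609·1.8769 = 1.14.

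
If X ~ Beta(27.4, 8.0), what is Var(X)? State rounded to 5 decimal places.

0.00481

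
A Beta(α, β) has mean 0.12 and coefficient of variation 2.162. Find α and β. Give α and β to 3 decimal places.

α = 0.068, β = 0.501

Var = (CV·μ)² = (2.162×0.12)² = 0.067309.
α+β = μ(1−μ)/Var − 1 = 0.1056/0.067309 − 1 = 0.5689.
Thus α = 0.12·0.5689 = 0.068 and β = 0.88·0.5689 = 0.501.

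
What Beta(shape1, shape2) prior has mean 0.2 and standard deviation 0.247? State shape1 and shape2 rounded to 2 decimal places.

Variance = 0.247² = 0.061009. The moment-matching identity shape1+shape2 = μ(1−μ)/Var − 1 gives
shape1+shape2 = 0.16/0.061009 − 1 = 1.6226, so shape1 = μ·1.6226 = 0.32 and shape2 = (1−μ)·1.6226 = 1.30.

shape1 = 0.32, shape2 = 1.30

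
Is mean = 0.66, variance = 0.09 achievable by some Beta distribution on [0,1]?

Yes

For any Beta, Var(X) < E[X]·(1−E[X]).
Here μ(1−μ) = 0.66×0.34 = 0.2244, and 0.09 < 0.2244.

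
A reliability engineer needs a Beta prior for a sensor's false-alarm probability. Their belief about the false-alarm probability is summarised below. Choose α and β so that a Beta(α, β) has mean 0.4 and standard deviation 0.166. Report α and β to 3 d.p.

First σ² = 0.027556. Setting α = μn, β = (1−μ)n with n = α+β,
μ(1−μ)/(n+1) = 0.027556 ⇒ n+1 = 0.24/0.027556 = 8.7095 ⇒ n = 7.7095.
Hence α = 0.4×7.7095 = 3.084, β = 0.6×7.7095 = 4.626.

α = 3.084, β = 4.626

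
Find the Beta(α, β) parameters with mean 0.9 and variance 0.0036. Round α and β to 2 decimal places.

α = 21.60, β = 2.40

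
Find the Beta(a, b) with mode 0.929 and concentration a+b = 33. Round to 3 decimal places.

a = 29.799, b = 3.201

For a,b>1 the mode is (a−1)/(a+b−2), so a = mode·(κ−2)+1 = 0.929×31+1 = 29.799.
And b = (1−mode)·(κ−2)+1 = 0.071×31+1 = 3.201.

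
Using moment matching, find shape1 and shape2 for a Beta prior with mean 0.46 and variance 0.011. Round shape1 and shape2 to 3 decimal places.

shape1 = 9.928, shape2 = 11.654

By moment matching, shape1+shape2 = μ(1−μ)/σ² − 1 = (0.46·0.54)/0.011 − 1 = 22.5818 − 1 = 21.5818.
Since shape1/(shape1+shape2) = μ, shape1 = 0.46·21.5818 = 9.928 and shape2 = 0.54·21.5818 = 11.654.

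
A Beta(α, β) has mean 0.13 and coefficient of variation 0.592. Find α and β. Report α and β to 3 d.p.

α = 2.352, β = 15.743

σ = CV·μ = 0.592×0.13 = 0.07696, so σ² = 0.005923.
s+1 = μ(1−μ)/σ² = 0.1131/0.005923 = 19.0956, so s = α+β = 18.0956.
α = μs = 2.352, β = (1−μ)s = 15.743.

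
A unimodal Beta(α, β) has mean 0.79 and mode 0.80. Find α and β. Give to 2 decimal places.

α = 47.40, β = 12.60

Let s = α+β. Mean gives α = μs = 0.79s; mode gives (α−1)/(s−2) = 0.80.
Substituting: 0.79s − 1 = 0.80(s−2) = 0.80s − 1.60, so -0.01s = -0.60 and s = 60.0000.
Then α = 0.79×60.0000 = 47.40 and β = s−α = 12.60.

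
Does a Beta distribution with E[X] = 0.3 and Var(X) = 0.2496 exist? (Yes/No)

No

A Beta with mean μ has variance μ(1−μ)/(α+β+1) < μ(1−μ).
Here μ(1−μ) = 0.3×0.7 = 0.21, and 0.2496 ≥ 0.21.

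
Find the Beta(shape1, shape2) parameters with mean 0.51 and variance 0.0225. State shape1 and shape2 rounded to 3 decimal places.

shape1 = 5.154, shape2 = 4.952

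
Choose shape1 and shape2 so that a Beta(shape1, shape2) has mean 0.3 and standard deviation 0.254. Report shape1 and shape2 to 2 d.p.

First σ² = 0.064516. Setting shape1 = μn, shape2 = (1−μ)n with n = shape1+shape2,
μ(1−μ)/(n+1) = 0.064516 ⇒ n+1 = 0.21/0.064516 = 3.2550 ⇒ n = 2.2550.
Hence shape1 = 0.3×2.2550 = 0.68, shape2 = 0.7×2.2550 = 1.58.

shape1 = 0.68, shape2 = 1.58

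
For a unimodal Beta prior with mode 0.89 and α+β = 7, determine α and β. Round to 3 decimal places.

α = 5.450, β = 1.550

Mode = (α−1)/(κ−2) with κ = α+β, so α−1 = 0.89·5 = 4.450.
α = 5.450; β = κ − α = 1.550.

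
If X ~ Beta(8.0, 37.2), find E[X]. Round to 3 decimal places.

The Beta mean is α/(α+β) = 8.0/(8.0+37.2) = 0.177.

0.177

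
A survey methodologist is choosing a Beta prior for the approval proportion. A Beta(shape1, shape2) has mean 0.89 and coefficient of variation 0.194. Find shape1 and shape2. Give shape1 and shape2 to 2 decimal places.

shape1 = 2.03, shape2 = 0.25

σ = CV·μ = 0.194×0.89 = 0.17266, so σ² = 0.029811.
s+1 = μ(1−μ)/σ² = 0.0979/0.029811 = 3.2840, so s = shape1+shape2 = 2.2840.
shape1 = μs = 2.03, shape2 = (1−μ)s = 0.25.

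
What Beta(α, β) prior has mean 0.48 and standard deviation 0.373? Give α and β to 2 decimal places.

α = 0.38, β = 0.41

σ² = 0.373² = 0.139129.
With s = α+β, Var = μ(1−μ)/(s+1), so s+1 = (0.48×0.52)/0.139129 = 1.7940 and s = 0.7940.
α = μs = 0.38, β = (1−μ)s = 0.41.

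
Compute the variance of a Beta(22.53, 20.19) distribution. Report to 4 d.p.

0.0057

α+β = 42.72 and αβ = 454.8807, so Var = αβ/[(α+β)²(α+β+1)] = 454.8807/79788.930048 = 0.0057.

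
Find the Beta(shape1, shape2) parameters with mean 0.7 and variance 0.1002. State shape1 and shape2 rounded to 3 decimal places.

Let s = shape1+shape2. The Beta variance is μ(1−μ)/(s+1).
So s+1 = μ(1−μ)/σ² = (0.7×0.3)/0.1002 = 0.21/0.1002 = 2.0958, giving s = 1.0958.
Then shape1 = μs = 0.7×1.0958 = 0.767 and shape2 = (1−μ)s = 0.3×1.0958 = 0.329.

shape1 = 0.767, shape2 = 0.329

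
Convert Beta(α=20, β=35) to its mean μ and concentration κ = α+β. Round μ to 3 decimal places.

κ = α+β = 20+35 = 55; μ = α/κ = 20/55 = 0.364.

μ = 0.364, κ = 55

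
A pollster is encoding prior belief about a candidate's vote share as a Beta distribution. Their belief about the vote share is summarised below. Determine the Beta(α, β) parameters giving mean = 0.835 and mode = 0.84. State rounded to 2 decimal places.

α = 113.56, β = 22.44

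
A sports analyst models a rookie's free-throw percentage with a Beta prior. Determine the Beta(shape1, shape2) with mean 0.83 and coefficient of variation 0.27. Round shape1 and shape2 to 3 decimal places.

Var = (CV·μ)² = (0.27×0.83)² = 0.050221.
shape1+shape2 = μ(1−μ)/Var − 1 = 0.1411/0.050221 − 1 = 1.8096.
Thus shape1 = 0.83·1.8096 = 1.502 and shape2 = 0.17·1.8096 = 0.308.

shape1 = 1.502, shape2 = 0.308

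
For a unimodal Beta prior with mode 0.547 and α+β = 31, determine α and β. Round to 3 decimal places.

α = 16.863, β = 14.137

Since the density peak of Beta(α,β) is at (α−1)/(α+β−2),
α = 1 + 0.547(31−2) = 16.863 and β = 31 − 16.863 = 14.137.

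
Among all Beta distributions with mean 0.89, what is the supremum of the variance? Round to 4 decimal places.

0.0979

Var = μ(1−μ)/(α+β+1), which approaches μ(1−μ) as α+β → 0.
So the supremum is μ(1−μ) = 0.89×0.11 = 0.0979.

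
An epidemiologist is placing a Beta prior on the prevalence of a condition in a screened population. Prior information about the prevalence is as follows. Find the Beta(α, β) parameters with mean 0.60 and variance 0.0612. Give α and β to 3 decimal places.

α = 1.753, β = 1.169

By moment matching, α+β = μ(1−μ)/σ² − 1 = (0.60·0.40)/0.0612 − 1 = 3.9216 − 1 = 2.9216.
Since α/(α+β) = μ, α = 0.60·2.9216 = 1.753 and β = 0.40·2.9216 = 1.169.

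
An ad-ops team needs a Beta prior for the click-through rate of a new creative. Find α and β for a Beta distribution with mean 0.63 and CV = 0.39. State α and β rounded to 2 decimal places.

α = 1.80, β = 1.06

Var = (CV·μ)² = (0.39×0.63)² = 0.060368.
α+β = μ(1−μ)/Var − 1 = 0.2331/0.060368 − 1 = 2.8613.
Thus α = 0.63·2.8613 = 1.80 and β = 0.37·2.8613 = 1.06.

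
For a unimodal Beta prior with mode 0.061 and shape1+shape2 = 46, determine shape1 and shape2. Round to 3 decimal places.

Mode = (shape1−1)/(κ−2) with κ = shape1+shape2, so shape1−1 = 0.061·44 = 2.684.
shape1 = 3.684; shape2 = κ − shape1 = 42.316.

shape1 = 3.684, shape2 = 42.316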